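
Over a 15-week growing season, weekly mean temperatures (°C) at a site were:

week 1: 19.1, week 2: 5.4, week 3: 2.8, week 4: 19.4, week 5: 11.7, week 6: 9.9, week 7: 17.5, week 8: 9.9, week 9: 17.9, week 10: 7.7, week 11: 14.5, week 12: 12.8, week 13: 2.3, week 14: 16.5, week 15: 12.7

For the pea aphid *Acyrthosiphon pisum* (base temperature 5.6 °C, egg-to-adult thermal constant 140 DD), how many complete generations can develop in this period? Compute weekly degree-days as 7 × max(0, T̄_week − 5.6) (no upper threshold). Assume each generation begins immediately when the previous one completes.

5 generations

Weekly DD (7 × max(0, T̄ − 5.6)): 94.5, 0.0, 0.0, 96.6, 42.7, 30.1, 83.3, 30.1, 86.1, 14.7, 62.3, 50.4, 0.0, 76.3, 49.7.
Season total = 716.8 DD.
Complete generations = ⌊716.8 / 140⌋ = 5.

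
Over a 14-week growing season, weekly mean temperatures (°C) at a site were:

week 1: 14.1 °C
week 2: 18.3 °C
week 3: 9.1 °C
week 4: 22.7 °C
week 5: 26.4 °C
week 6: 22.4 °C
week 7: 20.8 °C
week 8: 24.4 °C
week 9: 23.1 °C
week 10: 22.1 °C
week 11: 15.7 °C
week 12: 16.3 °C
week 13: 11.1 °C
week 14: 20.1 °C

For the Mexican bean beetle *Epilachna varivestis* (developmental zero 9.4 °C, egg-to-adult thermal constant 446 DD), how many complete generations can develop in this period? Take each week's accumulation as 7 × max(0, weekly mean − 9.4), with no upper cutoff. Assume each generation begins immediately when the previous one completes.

Weekly DD (7 × max(0, T̄ − 9.4)): 32.9, 62.3, 0.0, 93.1, 119.0, 91.0, 79.8, 105.0, 95.9, 88.9, 44.1, 48.3, 11.9, 74.9.
Season total = 947.1 DD.
Complete generations = ⌊947.1 / 446⌋ = 2.

2 generations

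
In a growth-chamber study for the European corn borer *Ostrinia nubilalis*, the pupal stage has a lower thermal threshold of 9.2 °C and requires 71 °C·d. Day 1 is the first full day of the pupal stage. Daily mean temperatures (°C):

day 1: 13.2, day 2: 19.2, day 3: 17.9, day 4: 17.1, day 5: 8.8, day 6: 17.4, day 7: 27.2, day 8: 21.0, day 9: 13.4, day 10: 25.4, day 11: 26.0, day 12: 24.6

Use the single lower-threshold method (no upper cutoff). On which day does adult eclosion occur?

Daily DD above 9.2 °C: 4.0, 10.0, 8.7, 7.9, 0.0, 8.2, 18.0, 11.8, 4.2, 16.2, 16.8, 15.4.
Cumulative: 4.0, 14.0, 22.7, 30.6, 30.6, 38.8, 56.8, 68.6, 72.8, 89.0, 105.8, 121.2.
The total first reaches 71 DD on day 9.

day 9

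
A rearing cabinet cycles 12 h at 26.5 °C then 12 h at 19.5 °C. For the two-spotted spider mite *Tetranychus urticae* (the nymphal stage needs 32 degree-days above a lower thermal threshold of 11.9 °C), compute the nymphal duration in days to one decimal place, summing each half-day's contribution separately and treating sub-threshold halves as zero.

2.9 days

Day half: max(0, 26.5 − 11.9) × 0.5 = 14.6 × 0.5 = 7.30 DD.
Night half: max(0, 19.5 − 11.9) × 0.5 = 7.6 × 0.5 = 3.80 DD.
Per 24 h: 11.10 DD/day.
Duration = 32 / 11.10 = 2.883 ≈ 2.9 days.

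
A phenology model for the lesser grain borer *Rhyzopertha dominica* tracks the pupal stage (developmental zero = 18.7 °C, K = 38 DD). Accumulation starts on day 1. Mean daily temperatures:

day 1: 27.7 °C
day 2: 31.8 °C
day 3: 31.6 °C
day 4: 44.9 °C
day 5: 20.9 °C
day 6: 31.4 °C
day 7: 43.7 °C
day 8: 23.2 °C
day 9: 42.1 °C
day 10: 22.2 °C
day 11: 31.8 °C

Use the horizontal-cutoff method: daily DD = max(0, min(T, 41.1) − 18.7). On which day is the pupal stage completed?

day 4

Daily DD above 18.7 °C (capped at 22.4): 9.0, 13.1, 12.9, 22.4, 2.2, 12.7, 22.4, 4.5, 22.4, 3.5, 13.1.
Cumulative: 9.0, 22.1, 35.0, 57.4, 59.6, 72.3, 94.7, 99.2, 121.6, 125.1, 138.2.
The total first reaches 38 DD on day 4.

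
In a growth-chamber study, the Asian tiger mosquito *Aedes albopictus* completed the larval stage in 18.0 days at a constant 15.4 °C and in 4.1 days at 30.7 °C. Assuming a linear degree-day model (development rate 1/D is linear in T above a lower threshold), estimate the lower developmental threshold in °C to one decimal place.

10.9 °C

Equal thermal constants: D₁(T₁ − T_b) = D₂(T₂ − T_b).
18.0·(15.4 − T_b) = 4.1·(30.7 − T_b)
T_b = (18.0·15.4 − 4.1·30.7) / (18.0 − 4.1) = 151.33 / 13.9 = 10.887 °C ≈ 10.9 °C.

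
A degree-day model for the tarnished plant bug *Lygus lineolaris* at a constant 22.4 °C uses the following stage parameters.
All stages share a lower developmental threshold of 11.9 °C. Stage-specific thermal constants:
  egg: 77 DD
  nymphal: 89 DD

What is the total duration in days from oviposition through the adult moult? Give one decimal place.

15.8 days

Daily accumulation at 22.4 °C = 22.4 − 11.9 = 10.5 DD/day.
Total K = 77 + 89 = 166 DD.
Total duration = 166 / 10.5 = 15.810 ≈ 15.8 days.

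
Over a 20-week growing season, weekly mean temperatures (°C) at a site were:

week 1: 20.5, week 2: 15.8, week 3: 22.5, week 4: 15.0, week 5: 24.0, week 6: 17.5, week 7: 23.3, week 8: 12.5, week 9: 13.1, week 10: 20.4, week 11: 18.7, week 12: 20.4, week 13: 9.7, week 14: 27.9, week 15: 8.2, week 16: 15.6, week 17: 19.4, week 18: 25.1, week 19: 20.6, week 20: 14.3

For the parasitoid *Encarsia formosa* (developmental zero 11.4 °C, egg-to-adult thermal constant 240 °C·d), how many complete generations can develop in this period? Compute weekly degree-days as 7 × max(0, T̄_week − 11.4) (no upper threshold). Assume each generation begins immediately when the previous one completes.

4 generations

Weekly DD (7 × max(0, T̄ − 11.4)): 63.7, 30.8, 77.7, 25.2, 88.2, 42.7, 83.3, 7.7, 11.9, 63.0, 51.1, 63.0, 0.0, 115.5, 0.0, 29.4, 56.0, 95.9, 64.4, 20.3.
Season total = 989.8 DD.
Complete generations = ⌊989.8 / 240⌋ = 4.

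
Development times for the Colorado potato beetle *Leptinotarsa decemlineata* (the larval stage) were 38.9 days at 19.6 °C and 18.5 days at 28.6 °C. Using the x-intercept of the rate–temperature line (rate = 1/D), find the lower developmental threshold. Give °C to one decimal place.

Under the model K = D·(T − T_b), so D₁·(T₁ − T_b) = D₂·(T₂ − T_b).
38.9·(19.6 − T_b) = 18.5·(28.6 − T_b)
T_b = (38.9·19.6 − 18.5·28.6) / (38.9 − 18.5) = 233.34 / 20.4 = 11.438 °C ≈ 11.4 °C.

11.4 °C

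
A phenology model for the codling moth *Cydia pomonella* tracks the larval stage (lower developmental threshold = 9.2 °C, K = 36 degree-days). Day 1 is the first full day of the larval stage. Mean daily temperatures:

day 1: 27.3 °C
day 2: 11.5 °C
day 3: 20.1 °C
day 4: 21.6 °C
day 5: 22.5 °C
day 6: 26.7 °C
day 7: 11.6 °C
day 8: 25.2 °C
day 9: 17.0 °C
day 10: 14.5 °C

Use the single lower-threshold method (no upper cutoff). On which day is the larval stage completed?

Daily DD above 9.2 °C: 18.1, 2.3, 10.9, 12.4, 13.3, 17.5, 2.4, 16.0, 7.8, 5.3.
Cumulative: 18.1, 20.4, 31.3, 43.7, 57.0, 74.5, 76.9, 92.9, 100.7, 106.0.
The total first reaches 36 DD on day 4.

day 4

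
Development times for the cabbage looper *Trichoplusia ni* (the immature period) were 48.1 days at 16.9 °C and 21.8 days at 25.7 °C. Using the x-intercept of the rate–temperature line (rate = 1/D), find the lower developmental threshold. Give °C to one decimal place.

9.6 °C

Linear rate model ⇒ the product D·(T − T_b) is constant across temperatures.
48.1·(16.9 − T_b) = 21.8·(25.7 − T_b)
T_b = (48.1·16.9 − 21.8·25.7) / (48.1 − 21.8) = 252.63 / 26.3 = 9.606 °C ≈ 9.6 °C.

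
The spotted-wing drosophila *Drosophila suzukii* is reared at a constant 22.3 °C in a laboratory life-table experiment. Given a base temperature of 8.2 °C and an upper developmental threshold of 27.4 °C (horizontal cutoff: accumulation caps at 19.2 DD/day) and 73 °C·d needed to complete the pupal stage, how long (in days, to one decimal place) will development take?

Daily accumulation = 22.3 − 8.2 = 14.1 DD/day.
Duration = 73 / 14.1 = 5.177 ≈ 5.2 days.

5.2 days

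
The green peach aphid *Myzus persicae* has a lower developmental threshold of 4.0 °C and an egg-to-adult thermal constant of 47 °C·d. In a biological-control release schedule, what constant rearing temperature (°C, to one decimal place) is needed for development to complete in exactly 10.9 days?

8.3 °C

Required daily accumulation = 47 / 10.9 = 4.312 DD/day.
T = T_base + 4.312 = 4.0 + 4.312 = 8.312 ≈ 8.3 °C.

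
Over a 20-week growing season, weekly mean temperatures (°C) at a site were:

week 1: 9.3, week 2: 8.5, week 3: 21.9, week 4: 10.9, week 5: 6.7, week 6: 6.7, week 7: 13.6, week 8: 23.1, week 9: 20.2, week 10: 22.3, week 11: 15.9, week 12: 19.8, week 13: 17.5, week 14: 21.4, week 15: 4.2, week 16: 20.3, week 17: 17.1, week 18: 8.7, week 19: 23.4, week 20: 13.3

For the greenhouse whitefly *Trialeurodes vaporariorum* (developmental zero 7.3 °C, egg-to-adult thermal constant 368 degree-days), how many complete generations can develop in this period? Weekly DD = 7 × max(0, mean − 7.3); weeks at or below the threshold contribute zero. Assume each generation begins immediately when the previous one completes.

3 generations

Weekly DD (7 × max(0, T̄ − 7.3)): 14.0, 8.4, 102.2, 25.2, 0.0, 0.0, 44.1, 110.6, 90.3, 105.0, 60.2, 87.5, 71.4, 98.7, 0.0, 91.0, 68.6, 9.8, 112.7, 42.0.
Season total = 1141.7 DD.
Complete generations = ⌊1141.7 / 368⌋ = 3.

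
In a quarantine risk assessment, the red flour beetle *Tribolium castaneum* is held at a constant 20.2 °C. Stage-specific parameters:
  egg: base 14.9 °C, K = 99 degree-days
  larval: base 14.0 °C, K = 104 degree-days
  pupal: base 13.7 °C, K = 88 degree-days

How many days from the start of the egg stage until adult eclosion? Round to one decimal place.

49.0 days

egg: 99 / (20.2 − 14.9) = 99 / 5.3 = 18.679 d.
larval: 104 / (20.2 − 14.0) = 104 / 6.2 = 16.774 d.
pupal: 88 / (20.2 − 13.7) = 88 / 6.5 = 13.538 d.
Sum = 48.992 ≈ 49.0 days.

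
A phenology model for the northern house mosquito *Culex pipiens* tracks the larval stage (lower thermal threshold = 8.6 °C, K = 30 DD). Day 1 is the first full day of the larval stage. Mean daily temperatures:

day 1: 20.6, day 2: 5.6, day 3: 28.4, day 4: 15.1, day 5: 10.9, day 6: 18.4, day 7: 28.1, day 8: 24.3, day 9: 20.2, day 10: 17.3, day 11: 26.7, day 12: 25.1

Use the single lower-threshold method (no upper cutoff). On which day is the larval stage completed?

Daily DD above 8.6 °C: 12.0, 0.0, 19.8, 6.5, 2.3, 9.8, 19.5, 15.7, 11.6, 8.7, 18.1, 16.5.
Cumulative: 12.0, 12.0, 31.8, 38.3, 40.6, 50.4, 69.9, 85.6, 97.2, 105.9, 124.0, 140.5.
The total first reaches 30 DD on day 3.

day 3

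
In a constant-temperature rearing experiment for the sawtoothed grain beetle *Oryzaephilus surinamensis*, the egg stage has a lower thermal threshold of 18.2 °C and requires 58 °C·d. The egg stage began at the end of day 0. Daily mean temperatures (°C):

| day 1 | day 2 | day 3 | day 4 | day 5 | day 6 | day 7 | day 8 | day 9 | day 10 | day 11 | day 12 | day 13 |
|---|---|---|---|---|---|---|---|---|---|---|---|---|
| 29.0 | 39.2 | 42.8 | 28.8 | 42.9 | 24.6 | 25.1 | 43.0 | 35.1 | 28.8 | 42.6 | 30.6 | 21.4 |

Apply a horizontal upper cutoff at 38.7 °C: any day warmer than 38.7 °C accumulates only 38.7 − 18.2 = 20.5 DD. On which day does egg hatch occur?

day 4

Daily DD above 18.2 °C (capped at 20.5): 10.8, 20.5, 20.5, 10.6, 20.5, 6.4, 6.9, 20.5, 16.9, 10.6, 20.5, 12.4, 3.2.
Cumulative: 10.8, 31.3, 51.8, 62.4, 82.9, 89.3, 96.2, 116.7, 133.6, 144.2, 164.7, 177.1, 180.3.
The total first reaches 58 DD on day 4.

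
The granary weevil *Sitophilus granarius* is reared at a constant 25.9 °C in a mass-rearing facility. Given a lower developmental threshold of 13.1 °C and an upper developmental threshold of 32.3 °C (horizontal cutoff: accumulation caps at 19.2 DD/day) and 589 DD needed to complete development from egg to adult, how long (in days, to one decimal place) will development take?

46.0 days

Daily accumulation = 25.9 − 13.1 = 12.8 DD/day.
Duration = 589 / 12.8 = 46.016 ≈ 46.0 days.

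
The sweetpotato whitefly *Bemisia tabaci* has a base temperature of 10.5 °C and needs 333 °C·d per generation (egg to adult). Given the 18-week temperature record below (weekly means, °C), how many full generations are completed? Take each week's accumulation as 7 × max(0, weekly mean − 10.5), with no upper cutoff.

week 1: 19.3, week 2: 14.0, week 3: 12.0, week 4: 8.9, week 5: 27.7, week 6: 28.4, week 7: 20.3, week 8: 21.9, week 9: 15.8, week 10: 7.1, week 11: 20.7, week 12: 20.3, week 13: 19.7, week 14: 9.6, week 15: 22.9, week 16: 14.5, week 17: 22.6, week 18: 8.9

Weekly DD (7 × max(0, T̄ − 10.5)): 61.6, 24.5, 10.5, 0.0, 120.4, 125.3, 68.6, 79.8, 37.1, 0.0, 71.4, 68.6, 64.4, 0.0, 86.8, 28.0, 84.7, 0.0.
Season total = 931.7 DD.
Complete generations = ⌊931.7 / 333⌋ = 2.

2 generations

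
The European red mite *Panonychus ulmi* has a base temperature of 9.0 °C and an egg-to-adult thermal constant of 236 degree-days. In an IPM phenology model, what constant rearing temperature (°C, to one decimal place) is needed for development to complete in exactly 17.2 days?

22.7 °C

Required daily accumulation = 236 / 17.2 = 13.721 DD/day.
T = T_base + 13.721 = 9.0 + 13.721 = 22.721 ≈ 22.7 °C.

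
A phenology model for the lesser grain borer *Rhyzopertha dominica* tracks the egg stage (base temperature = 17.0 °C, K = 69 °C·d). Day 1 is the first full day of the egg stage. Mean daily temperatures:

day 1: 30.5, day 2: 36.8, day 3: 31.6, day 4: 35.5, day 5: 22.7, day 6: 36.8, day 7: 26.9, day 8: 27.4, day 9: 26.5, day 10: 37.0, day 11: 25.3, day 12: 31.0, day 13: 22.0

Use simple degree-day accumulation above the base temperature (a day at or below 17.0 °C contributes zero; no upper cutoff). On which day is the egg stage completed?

day 5

Daily DD above 17.0 °C: 13.5, 19.8, 14.6, 18.5, 5.7, 19.8, 9.9, 10.4, 9.5, 20.0, 8.3, 14.0, 5.0.
Cumulative: 13.5, 33.3, 47.9, 66.4, 72.1, 91.9, 101.8, 112.2, 121.7, 141.7, 150.0, 164.0, 169.0.
The total first reaches 69 DD on day 5.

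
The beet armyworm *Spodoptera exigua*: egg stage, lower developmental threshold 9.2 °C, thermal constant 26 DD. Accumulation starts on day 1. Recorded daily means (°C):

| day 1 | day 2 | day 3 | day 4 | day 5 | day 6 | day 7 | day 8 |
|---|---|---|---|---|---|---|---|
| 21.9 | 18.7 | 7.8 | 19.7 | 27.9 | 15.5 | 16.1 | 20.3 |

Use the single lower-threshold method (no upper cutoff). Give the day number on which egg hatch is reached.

Daily DD above 9.2 °C: 12.7, 9.5, 0.0, 10.5, 18.7, 6.3, 6.9, 11.1.
Cumulative: 12.7, 22.2, 22.2, 32.7, 51.4, 57.7, 64.6, 75.7.
The total first reaches 26 DD on day 4.

day 4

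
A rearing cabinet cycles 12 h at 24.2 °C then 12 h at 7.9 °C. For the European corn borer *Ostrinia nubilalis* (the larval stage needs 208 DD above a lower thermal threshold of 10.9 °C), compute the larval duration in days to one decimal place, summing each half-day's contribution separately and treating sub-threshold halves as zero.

Day half: max(0, 24.2 − 10.9) × 0.5 = 13.3 × 0.5 = 6.65 DD.
Night half: max(0, 7.9 − 10.9) × 0.5 = 0.0 × 0.5 = 0.00 DD.
Per 24 h: 6.65 DD/day.
Duration = 208 / 6.65 = 31.278 ≈ 31.3 days.

31.3 days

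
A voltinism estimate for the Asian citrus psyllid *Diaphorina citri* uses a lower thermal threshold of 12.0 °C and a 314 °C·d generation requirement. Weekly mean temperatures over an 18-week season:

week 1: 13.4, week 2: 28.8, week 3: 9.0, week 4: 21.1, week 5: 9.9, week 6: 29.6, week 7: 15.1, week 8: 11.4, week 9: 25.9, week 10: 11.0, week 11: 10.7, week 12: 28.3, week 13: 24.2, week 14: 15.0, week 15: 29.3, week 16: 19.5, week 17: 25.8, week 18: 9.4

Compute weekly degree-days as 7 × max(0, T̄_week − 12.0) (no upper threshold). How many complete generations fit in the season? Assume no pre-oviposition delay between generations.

Weekly DD (7 × max(0, T̄ − 12.0)): 9.8, 117.6, 0.0, 63.7, 0.0, 123.2, 21.7, 0.0, 97.3, 0.0, 0.0, 114.1, 85.4, 21.0, 121.1, 52.5, 96.6, 0.0.
Season total = 924.0 DD.
Complete generations = ⌊924.0 / 314⌋ = 2.

2 generations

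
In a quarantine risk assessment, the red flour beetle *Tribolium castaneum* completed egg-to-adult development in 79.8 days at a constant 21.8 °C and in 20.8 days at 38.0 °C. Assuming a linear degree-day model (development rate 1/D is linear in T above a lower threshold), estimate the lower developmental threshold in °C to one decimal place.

16.1 °C

Linear rate model ⇒ the product D·(T − T_b) is constant across temperatures.
79.8·(21.8 − T_b) = 20.8·(38.0 − T_b)
T_b = (79.8·21.8 − 20.8·38.0) / (79.8 − 20.8) = 949.24 / 59.0 = 16.089 °C ≈ 16.1 °C.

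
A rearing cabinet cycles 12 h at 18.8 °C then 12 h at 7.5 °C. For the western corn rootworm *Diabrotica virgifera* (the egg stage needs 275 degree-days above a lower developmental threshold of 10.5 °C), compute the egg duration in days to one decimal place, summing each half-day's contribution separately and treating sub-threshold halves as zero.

Day half: max(0, 18.8 − 10.5) × 0.5 = 8.3 × 0.5 = 4.15 DD.
Night half: max(0, 7.5 − 10.5) × 0.5 = 0.0 × 0.5 = 0.00 DD.
Per 24 h: 4.15 DD/day.
Duration = 275 / 4.15 = 66.265 ≈ 66.3 days.

66.3 days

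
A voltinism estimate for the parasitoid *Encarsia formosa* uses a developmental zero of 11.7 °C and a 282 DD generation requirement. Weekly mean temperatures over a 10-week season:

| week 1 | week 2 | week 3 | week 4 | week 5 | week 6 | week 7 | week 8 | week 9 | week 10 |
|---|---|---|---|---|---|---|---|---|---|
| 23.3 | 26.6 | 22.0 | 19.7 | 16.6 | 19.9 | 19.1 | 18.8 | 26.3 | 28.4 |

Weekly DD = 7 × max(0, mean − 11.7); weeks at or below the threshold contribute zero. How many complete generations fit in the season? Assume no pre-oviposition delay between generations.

2 generations

Weekly DD (7 × max(0, T̄ − 11.7)): 81.2, 104.3, 72.1, 56.0, 34.3, 57.4, 51.8, 49.7, 102.2, 116.9.
Season total = 725.9 DD.
Complete generations = ⌊725.9 / 282⌋ = 2.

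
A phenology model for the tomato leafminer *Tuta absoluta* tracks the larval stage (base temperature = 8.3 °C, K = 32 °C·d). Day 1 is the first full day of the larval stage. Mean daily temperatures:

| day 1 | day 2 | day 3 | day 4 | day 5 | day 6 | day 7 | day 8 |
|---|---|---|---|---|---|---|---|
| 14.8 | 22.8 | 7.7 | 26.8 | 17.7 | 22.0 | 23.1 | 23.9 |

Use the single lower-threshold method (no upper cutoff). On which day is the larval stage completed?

day 4

Daily DD above 8.3 °C: 6.5, 14.5, 0.0, 18.5, 9.4, 13.7, 14.8, 15.6.
Cumulative: 6.5, 21.0, 21.0, 39.5, 48.9, 62.6, 77.4, 93.0.
The total first reaches 32 DD on day 4.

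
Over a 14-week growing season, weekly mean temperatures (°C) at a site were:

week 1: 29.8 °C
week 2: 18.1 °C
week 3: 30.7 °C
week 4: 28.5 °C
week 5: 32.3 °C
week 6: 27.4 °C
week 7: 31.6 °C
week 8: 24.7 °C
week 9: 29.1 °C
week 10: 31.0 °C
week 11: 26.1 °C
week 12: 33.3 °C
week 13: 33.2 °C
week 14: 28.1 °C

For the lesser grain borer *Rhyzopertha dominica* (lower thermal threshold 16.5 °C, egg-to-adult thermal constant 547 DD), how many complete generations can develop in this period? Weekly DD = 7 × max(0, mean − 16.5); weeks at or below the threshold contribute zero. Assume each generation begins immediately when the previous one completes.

Weekly DD (7 × max(0, T̄ − 16.5)): 93.1, 11.2, 99.4, 84.0, 110.6, 76.3, 105.7, 57.4, 88.2, 101.5, 67.2, 117.6, 116.9, 81.2.
Season total = 1210.3 DD.
Complete generations = ⌊1210.3 / 547⌋ = 2.

2 generations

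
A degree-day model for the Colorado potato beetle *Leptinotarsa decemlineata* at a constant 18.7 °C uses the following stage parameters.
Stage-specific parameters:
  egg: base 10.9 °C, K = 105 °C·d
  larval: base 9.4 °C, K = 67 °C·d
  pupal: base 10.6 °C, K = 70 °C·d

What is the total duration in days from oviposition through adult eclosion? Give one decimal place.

egg: 105 / (18.7 − 10.9) = 105 / 7.8 = 13.462 d.
larval: 67 / (18.7 − 9.4) = 67 / 9.3 = 7.204 d.
pupal: 70 / (18.7 − 10.6) = 70 / 8.1 = 8.642 d.
Sum = 29.308 ≈ 29.3 days.

29.3 days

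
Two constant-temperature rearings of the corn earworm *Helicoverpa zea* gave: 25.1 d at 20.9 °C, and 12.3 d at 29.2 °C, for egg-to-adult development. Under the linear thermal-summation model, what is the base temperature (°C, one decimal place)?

12.9 °C

Linear rate model ⇒ the product D·(T − T_b) is constant across temperatures.
25.1·(20.9 − T_b) = 12.3·(29.2 − T_b)
T_b = (25.1·20.9 − 12.3·29.2) / (25.1 − 12.3) = 165.43 / 12.8 = 12.924 °C ≈ 12.9 °C.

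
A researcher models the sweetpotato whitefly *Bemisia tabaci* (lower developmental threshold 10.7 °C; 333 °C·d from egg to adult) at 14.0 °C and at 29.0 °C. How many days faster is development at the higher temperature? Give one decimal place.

At 14.0 °C: 333 / (14.0 − 10.7) = 333 / 3.3 = 100.909 d.
At 29.0 °C: 333 / (29.0 − 10.7) = 333 / 18.3 = 18.197 d.
Difference = |100.909 − 18.197| = 82.712 ≈ 82.7 days.

82.7 days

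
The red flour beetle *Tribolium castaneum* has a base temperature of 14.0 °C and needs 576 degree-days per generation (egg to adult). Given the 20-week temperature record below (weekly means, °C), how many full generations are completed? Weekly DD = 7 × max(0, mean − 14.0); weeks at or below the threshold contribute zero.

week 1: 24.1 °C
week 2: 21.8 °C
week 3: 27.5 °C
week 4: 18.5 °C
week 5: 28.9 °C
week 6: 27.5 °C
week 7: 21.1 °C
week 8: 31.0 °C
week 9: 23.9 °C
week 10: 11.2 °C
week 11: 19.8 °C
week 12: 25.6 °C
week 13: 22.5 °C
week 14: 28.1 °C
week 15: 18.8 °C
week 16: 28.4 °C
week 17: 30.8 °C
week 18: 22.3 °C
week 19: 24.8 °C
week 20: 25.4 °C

2 generations

Weekly DD (7 × max(0, T̄ − 14.0)): 70.7, 54.6, 94.5, 31.5, 104.3, 94.5, 49.7, 119.0, 69.3, 0.0, 40.6, 81.2, 59.5, 98.7, 33.6, 100.8, 117.6, 58.1, 75.6, 79.8.
Season total = 1433.6 DD.
Complete generations = ⌊1433.6 / 576⌋ = 2.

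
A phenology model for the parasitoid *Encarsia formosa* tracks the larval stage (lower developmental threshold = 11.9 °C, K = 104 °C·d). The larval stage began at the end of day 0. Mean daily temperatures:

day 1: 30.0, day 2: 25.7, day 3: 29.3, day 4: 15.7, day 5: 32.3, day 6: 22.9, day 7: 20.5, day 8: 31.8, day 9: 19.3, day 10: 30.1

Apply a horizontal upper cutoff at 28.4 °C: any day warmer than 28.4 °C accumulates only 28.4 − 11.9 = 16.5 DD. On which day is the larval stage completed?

Daily DD above 11.9 °C (capped at 16.5): 16.5, 13.8, 16.5, 3.8, 16.5, 11.0, 8.6, 16.5, 7.4, 16.5.
Cumulative: 16.5, 30.3, 46.8, 50.6, 67.1, 78.1, 86.7, 103.2, 110.6, 127.1.
The total first reaches 104 DD on day 9.

day 9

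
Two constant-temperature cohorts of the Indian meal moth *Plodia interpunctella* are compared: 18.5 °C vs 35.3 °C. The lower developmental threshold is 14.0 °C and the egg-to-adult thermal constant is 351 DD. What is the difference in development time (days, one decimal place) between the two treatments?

61.5 days

At 18.5 °C: 351 / (18.5 − 14.0) = 351 / 4.5 = 78.000 d.
At 35.3 °C: 351 / (35.3 − 14.0) = 351 / 21.3 = 16.479 d.
Difference = |78.000 − 16.479| = 61.521 ≈ 61.5 days.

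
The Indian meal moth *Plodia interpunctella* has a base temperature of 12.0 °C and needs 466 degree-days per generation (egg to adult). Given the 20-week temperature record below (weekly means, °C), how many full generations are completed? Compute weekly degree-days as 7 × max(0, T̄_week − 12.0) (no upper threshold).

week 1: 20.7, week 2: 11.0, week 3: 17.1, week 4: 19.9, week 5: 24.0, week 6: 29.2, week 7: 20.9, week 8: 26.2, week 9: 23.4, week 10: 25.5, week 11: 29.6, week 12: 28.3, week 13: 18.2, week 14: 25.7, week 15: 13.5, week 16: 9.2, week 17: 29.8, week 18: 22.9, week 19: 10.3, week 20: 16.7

Weekly DD (7 × max(0, T̄ − 12.0)): 60.9, 0.0, 35.7, 55.3, 84.0, 120.4, 62.3, 99.4, 79.8, 94.5, 123.2, 114.1, 43.4, 95.9, 10.5, 0.0, 124.6, 76.3, 0.0, 32.9.
Season total = 1313.2 DD.
Complete generations = ⌊1313.2 / 466⌋ = 2.

2 generations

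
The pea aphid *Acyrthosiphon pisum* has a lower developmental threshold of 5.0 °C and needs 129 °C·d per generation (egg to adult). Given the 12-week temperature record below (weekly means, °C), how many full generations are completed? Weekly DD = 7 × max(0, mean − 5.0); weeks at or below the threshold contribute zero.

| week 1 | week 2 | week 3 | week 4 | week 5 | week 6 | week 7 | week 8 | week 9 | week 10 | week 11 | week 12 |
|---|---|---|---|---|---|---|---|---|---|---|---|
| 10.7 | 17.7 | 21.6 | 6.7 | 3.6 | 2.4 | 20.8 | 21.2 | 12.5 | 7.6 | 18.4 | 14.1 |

5 generations

Weekly DD (7 × max(0, T̄ − 5.0)): 39.9, 88.9, 116.2, 11.9, 0.0, 0.0, 110.6, 113.4, 52.5, 18.2, 93.8, 63.7.
Season total = 709.1 DD.
Complete generations = ⌊709.1 / 129⌋ = 5.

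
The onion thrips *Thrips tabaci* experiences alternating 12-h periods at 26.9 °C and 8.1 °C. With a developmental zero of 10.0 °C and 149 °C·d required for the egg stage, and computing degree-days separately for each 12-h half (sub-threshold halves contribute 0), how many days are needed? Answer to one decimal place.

Day half: max(0, 26.9 − 10.0) × 0.5 = 16.9 × 0.5 = 8.45 DD.
Night half: max(0, 8.1 − 10.0) × 0.5 = 0.0 × 0.5 = 0.00 DD.
Per 24 h: 8.45 DD/day.
Duration = 149 / 8.45 = 17.633 ≈ 17.6 days.

17.6 days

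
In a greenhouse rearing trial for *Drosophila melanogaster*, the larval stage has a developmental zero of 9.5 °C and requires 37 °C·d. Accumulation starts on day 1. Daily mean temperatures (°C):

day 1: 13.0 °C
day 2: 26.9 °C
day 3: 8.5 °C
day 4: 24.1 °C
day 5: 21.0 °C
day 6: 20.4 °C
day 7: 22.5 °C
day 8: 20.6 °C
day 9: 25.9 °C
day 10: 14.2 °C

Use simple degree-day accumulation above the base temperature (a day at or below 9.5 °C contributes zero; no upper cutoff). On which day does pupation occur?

Daily DD above 9.5 °C: 3.5, 17.4, 0.0, 14.6, 11.5, 10.9, 13.0, 11.1, 16.4, 4.7.
Cumulative: 3.5, 20.9, 20.9, 35.5, 47.0, 57.9, 70.9, 82.0, 98.4, 103.1.
The total first reaches 37 DD on day 5.

day 5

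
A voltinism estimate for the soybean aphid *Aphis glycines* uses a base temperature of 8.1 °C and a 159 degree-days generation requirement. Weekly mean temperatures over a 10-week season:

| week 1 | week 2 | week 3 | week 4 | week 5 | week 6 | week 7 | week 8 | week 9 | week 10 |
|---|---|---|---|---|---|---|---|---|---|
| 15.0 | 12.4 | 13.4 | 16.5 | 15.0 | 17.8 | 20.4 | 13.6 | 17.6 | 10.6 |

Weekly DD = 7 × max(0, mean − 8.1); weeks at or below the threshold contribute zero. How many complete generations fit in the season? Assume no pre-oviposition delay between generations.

Weekly DD (7 × max(0, T̄ − 8.1)): 48.3, 30.1, 37.1, 58.8, 48.3, 67.9, 86.1, 38.5, 66.5, 17.5.
Season total = 499.1 DD.
Complete generations = ⌊499.1 / 159⌋ = 3.

3 generations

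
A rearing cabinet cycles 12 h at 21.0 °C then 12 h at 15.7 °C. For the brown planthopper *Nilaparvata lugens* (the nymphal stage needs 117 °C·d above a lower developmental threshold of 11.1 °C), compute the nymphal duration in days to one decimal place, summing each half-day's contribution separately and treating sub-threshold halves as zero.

16.1 days

Day half: max(0, 21.0 − 11.1) × 0.5 = 9.9 × 0.5 = 4.95 DD.
Night half: max(0, 15.7 − 11.1) × 0.5 = 4.6 × 0.5 = 2.30 DD.
Per 24 h: 7.25 DD/day.
Duration = 117 / 7.25 = 16.138 ≈ 16.1 days.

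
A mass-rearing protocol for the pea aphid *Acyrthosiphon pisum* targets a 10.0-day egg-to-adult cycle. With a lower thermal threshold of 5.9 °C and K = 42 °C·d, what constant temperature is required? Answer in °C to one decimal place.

Required daily accumulation = 42 / 10.0 = 4.200 DD/day.
T = T_base + 4.200 = 5.9 + 4.200 = 10.100 ≈ 10.1 °C.

10.1 °C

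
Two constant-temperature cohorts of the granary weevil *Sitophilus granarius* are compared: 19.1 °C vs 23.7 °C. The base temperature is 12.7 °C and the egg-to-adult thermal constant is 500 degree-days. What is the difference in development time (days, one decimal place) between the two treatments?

At 19.1 °C: 500 / (19.1 − 12.7) = 500 / 6.4 = 78.125 d.
At 23.7 °C: 500 / (23.7 − 12.7) = 500 / 11.0 = 45.455 d.
Difference = |78.125 − 45.455| = 32.670 ≈ 32.7 days.

32.7 days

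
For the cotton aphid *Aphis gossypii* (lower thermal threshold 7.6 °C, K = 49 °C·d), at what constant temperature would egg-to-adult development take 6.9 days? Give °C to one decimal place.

Required daily accumulation = 49 / 6.9 = 7.101 DD/day.
T = T_base + 7.101 = 7.6 + 7.101 = 14.701 ≈ 14.7 °C.

14.7 °C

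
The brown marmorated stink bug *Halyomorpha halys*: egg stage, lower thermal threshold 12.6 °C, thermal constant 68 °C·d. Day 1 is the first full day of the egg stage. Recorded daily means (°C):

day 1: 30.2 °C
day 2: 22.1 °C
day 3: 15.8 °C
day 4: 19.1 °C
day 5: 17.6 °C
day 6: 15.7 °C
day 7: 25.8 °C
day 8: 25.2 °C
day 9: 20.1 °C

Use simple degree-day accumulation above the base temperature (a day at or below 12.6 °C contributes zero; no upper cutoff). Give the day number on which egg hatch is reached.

Daily DD above 12.6 °C: 17.6, 9.5, 3.2, 6.5, 5.0, 3.1, 13.2, 12.6, 7.5.
Cumulative: 17.6, 27.1, 30.3, 36.8, 41.8, 44.9, 58.1, 70.7, 78.2.
The total first reaches 68 DD on day 8.

day 8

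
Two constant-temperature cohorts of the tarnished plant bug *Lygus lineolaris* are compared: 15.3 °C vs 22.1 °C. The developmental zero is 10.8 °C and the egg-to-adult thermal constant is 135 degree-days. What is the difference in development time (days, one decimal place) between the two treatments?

18.1 days

At 15.3 °C: 135 / (15.3 − 10.8) = 135 / 4.5 = 30.000 d.
At 22.1 °C: 135 / (22.1 − 10.8) = 135 / 11.3 = 11.947 d.
Difference = |30.000 − 11.947| = 18.053 ≈ 18.1 days.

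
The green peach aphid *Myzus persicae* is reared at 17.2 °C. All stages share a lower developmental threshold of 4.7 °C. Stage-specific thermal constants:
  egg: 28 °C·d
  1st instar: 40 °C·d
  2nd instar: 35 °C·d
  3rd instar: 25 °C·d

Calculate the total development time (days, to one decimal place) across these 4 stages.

10.2 days

Daily accumulation at 17.2 °C = 17.2 − 4.7 = 12.5 DD/day.
Total K = 28 + 40 + 35 + 25 = 128 DD.
Total duration = 128 / 12.5 = 10.240 ≈ 10.2 days.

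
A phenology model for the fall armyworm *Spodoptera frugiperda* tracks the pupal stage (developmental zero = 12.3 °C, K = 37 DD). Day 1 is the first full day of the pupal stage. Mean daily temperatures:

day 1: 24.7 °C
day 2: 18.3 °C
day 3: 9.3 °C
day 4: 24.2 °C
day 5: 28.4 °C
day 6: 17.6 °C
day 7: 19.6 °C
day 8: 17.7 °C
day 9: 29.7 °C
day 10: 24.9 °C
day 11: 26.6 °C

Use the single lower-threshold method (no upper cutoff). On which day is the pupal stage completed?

Daily DD above 12.3 °C: 12.4, 6.0, 0.0, 11.9, 16.1, 5.3, 7.3, 5.4, 17.4, 12.6, 14.3.
Cumulative: 12.4, 18.4, 18.4, 30.3, 46.4, 51.7, 59.0, 64.4, 81.8, 94.4, 108.7.
The total first reaches 37 DD on day 5.

day 5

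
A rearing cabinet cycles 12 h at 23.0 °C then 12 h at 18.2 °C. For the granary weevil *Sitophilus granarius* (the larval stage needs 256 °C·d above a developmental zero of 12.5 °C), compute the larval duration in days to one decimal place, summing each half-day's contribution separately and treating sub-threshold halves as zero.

31.6 days

Day half: max(0, 23.0 − 12.5) × 0.5 = 10.5 × 0.5 = 5.25 DD.
Night half: max(0, 18.2 − 12.5) × 0.5 = 5.7 × 0.5 = 2.85 DD.
Per 24 h: 8.10 DD/day.
Duration = 256 / 8.10 = 31.605 ≈ 31.6 days.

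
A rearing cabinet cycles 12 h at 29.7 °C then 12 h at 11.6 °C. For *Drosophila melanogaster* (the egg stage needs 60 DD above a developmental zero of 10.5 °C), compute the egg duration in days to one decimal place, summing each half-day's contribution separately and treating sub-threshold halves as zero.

Day half: max(0, 29.7 − 10.5) × 0.5 = 19.2 × 0.5 = 9.60 DD.
Night half: max(0, 11.6 − 10.5) × 0.5 = 1.1 × 0.5 = 0.55 DD.
Per 24 h: 10.15 DD/day.
Duration = 60 / 10.15 = 5.911 ≈ 5.9 days.

5.9 days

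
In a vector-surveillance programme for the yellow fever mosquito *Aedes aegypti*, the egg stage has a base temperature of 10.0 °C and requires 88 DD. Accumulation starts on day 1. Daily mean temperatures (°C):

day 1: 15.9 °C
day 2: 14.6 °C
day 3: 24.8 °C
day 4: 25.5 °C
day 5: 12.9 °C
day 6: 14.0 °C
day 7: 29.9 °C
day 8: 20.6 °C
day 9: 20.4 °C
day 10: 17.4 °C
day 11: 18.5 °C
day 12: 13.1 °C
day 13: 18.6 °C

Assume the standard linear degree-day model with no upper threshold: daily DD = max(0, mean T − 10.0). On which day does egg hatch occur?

Daily DD above 10.0 °C: 5.9, 4.6, 14.8, 15.5, 2.9, 4.0, 19.9, 10.6, 10.4, 7.4, 8.5, 3.1, 8.6.
Cumulative: 5.9, 10.5, 25.3, 40.8, 43.7, 47.7, 67.6, 78.2, 88.6, 96.0, 104.5, 107.6, 116.2.
The total first reaches 88 DD on day 9.

day 9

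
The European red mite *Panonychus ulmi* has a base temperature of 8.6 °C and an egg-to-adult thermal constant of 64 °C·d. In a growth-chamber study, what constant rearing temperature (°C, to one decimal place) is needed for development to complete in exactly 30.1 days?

10.7 °C

Required daily accumulation = 64 / 30.1 = 2.126 DD/day.
T = T_base + 2.126 = 8.6 + 2.126 = 10.726 ≈ 10.7 °C.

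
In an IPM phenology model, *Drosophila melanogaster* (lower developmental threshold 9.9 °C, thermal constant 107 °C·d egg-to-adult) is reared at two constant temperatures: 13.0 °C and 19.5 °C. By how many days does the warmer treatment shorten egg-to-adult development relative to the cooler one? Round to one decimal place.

23.4 days

At 13.0 °C: 107 / (13.0 − 9.9) = 107 / 3.1 = 34.516 d.
At 19.5 °C: 107 / (19.5 − 9.9) = 107 / 9.6 = 11.146 d.
Difference = |34.516 − 11.146| = 23.370 ≈ 23.4 days.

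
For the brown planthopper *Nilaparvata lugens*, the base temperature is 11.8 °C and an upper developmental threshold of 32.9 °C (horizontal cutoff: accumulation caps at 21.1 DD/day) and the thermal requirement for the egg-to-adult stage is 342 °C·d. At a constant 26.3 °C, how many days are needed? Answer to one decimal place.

23.6 days

Daily accumulation = 26.3 − 11.8 = 14.5 DD/day.
Duration = 342 / 14.5 = 23.586 ≈ 23.6 days.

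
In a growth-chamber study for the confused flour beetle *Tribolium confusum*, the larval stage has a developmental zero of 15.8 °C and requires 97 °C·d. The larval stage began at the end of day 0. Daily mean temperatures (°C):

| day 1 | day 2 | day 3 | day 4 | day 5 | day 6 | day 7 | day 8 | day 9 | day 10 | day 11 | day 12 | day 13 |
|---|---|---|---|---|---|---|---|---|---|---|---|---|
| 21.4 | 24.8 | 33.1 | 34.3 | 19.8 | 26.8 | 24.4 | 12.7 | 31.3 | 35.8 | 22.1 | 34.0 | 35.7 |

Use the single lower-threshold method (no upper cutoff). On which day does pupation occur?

day 10

Daily DD above 15.8 °C: 5.6, 9.0, 17.3, 18.5, 4.0, 11.0, 8.6, 0.0, 15.5, 20.0, 6.3, 18.2, 19.9.
Cumulative: 5.6, 14.6, 31.9, 50.4, 54.4, 65.4, 74.0, 74.0, 89.5, 109.5, 115.8, 134.0, 153.9.
The total first reaches 97 DD on day 10.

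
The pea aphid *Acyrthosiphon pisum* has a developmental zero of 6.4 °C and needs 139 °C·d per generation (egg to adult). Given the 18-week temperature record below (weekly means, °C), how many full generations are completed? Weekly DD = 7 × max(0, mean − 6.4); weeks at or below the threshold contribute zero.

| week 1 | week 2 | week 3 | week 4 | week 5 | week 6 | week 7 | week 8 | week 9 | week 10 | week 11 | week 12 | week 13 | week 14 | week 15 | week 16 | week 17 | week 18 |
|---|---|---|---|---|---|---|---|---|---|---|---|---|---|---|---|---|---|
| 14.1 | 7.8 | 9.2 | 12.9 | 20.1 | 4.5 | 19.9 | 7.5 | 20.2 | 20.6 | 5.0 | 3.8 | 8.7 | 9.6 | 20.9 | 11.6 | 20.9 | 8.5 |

Weekly DD (7 × max(0, T̄ − 6.4)): 53.9, 9.8, 19.6, 45.5, 95.9, 0.0, 94.5, 7.7, 96.6, 99.4, 0.0, 0.0, 16.1, 22.4, 101.5, 36.4, 101.5, 14.7.
Season total = 815.5 DD.
Complete generations = ⌊815.5 / 139⌋ = 5.

5 generations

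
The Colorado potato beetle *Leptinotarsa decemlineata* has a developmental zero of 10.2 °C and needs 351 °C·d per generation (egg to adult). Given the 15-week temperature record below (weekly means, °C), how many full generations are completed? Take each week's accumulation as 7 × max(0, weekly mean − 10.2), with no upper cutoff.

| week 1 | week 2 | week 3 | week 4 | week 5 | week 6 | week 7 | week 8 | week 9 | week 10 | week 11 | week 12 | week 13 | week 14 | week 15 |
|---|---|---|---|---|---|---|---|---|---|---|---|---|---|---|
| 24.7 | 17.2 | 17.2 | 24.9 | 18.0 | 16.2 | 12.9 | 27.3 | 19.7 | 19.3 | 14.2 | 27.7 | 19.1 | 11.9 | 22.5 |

Weekly DD (7 × max(0, T̄ − 10.2)): 101.5, 49.0, 49.0, 102.9, 54.6, 42.0, 18.9, 119.7, 66.5, 63.7, 28.0, 122.5, 62.3, 11.9, 86.1.
Season total = 978.6 DD.
Complete generations = ⌊978.6 / 351⌋ = 2.

2 generations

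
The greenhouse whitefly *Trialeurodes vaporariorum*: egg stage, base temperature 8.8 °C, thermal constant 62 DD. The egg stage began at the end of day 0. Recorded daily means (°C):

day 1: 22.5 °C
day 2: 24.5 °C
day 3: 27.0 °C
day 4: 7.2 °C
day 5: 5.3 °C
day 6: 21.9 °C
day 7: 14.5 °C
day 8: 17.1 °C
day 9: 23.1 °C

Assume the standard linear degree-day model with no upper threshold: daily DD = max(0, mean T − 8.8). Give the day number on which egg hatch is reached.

Daily DD above 8.8 °C: 13.7, 15.7, 18.2, 0.0, 0.0, 13.1, 5.7, 8.3, 14.3.
Cumulative: 13.7, 29.4, 47.6, 47.6, 47.6, 60.7, 66.4, 74.7, 89.0.
The total first reaches 62 DD on day 7.

day 7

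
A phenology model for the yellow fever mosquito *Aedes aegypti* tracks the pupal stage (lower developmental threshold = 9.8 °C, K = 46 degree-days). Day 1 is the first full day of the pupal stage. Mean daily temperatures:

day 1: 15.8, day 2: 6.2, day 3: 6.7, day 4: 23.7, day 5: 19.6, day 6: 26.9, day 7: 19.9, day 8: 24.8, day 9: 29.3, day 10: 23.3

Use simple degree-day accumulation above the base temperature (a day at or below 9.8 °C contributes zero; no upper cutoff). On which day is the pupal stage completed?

day 6

Daily DD above 9.8 °C: 6.0, 0.0, 0.0, 13.9, 9.8, 17.1, 10.1, 15.0, 19.5, 13.5.
Cumulative: 6.0, 6.0, 6.0, 19.9, 29.7, 46.8, 56.9, 71.9, 91.4, 104.9.
The total first reaches 46 DD on day 6.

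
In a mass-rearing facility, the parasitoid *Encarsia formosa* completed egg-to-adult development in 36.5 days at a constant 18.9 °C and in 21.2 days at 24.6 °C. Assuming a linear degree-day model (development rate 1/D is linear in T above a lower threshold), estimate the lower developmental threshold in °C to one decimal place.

11.0 °C

Linear rate model ⇒ the product D·(T − T_b) is constant across temperatures.
36.5·(18.9 − T_b) = 21.2·(24.6 − T_b)
T_b = (36.5·18.9 − 21.2·24.6) / (36.5 − 21.2) = 168.33 / 15.3 = 11.002 °C ≈ 11.0 °C.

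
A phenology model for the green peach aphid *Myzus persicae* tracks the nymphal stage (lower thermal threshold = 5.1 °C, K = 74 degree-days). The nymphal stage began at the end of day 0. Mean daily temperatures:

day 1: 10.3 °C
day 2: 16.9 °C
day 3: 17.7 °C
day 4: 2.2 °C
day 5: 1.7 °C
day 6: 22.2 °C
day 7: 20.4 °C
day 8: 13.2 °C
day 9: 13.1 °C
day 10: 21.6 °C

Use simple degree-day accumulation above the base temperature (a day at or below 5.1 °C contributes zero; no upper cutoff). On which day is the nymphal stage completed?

day 9

Daily DD above 5.1 °C: 5.2, 11.8, 12.6, 0.0, 0.0, 17.1, 15.3, 8.1, 8.0, 16.5.
Cumulative: 5.2, 17.0, 29.6, 29.6, 29.6, 46.7, 62.0, 70.1, 78.1, 94.6.
The total first reaches 74 DD on day 9.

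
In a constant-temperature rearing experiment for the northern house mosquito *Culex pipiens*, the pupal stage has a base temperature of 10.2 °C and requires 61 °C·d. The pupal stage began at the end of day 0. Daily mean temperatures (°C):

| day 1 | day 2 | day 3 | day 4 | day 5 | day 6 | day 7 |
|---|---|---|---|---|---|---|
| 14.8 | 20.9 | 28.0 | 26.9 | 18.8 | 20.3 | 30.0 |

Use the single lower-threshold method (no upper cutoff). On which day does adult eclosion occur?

day 6

Daily DD above 10.2 °C: 4.6, 10.7, 17.8, 16.7, 8.6, 10.1, 19.8.
Cumulative: 4.6, 15.3, 33.1, 49.8, 58.4, 68.5, 88.3.
The total first reaches 61 DD on day 6.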